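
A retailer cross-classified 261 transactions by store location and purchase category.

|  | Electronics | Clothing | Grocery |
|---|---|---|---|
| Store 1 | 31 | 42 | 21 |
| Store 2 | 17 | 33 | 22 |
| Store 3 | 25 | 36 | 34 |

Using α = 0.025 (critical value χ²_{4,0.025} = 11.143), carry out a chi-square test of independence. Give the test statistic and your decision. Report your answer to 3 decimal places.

Row totals: 94, 72, 95. Column totals: 73, 111, 77. Grand total N = 261.
Expected counts (row total × column total / N):
  Store 1, Electronics: 94×73/261 = 26.2912
  Store 1, Clothing: 94×111/261 = 39.9770
  Store 1, Grocery: 94×77/261 = 27.7318
  Store 2, Electronics: 72×73/261 = 20.1379
  Store 2, Clothing: 72×111/261 = 30.6207
  Store 2, Grocery: 72×77/261 = 21.2414
  Store 3, Electronics: 95×73/261 = 26.5709
  Store 3, Clothing: 95×111/261 = 40.4023
  Store 3, Grocery: 95×77/261 = 28.0268
Contributions (O − E)²/E:
  (31 − 26.2912)²/26.2912 = 0.8434
  (42 − 39.9770)²/39.9770 = 0.1024
  (21 − 27.7318)²/27.7318 = 1.6341
  (17 − 20.1379)²/20.1379 = 0.4889
  (33 − 30.6207)²/30.6207 = 0.1849
  (22 − 21.2414)²/21.2414 = 0.0271
  (25 − 26.5709)²/26.5709 = 0.0929
  (36 − 40.4023)²/40.4023 = 0.4797
  (34 − 28.0268)²/28.0268 = 1.2730
χ² = 0.8434 + 0.1024 + 1.6341 + 0.4889 + 0.1849 + 0.0271 + 0.0929 + 0.4797 + 1.2730 = 5.126
df = (3−1)(3−1) = 4. Since 5.126 < 11.143, fail to reject the null hypothesis of independence at α = 0.025.

5.126; fail to reject H₀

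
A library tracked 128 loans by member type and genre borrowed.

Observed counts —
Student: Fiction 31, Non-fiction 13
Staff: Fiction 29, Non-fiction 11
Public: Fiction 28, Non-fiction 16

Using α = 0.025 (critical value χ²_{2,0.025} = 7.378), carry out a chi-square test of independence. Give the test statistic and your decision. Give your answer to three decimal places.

Row totals: 44, 40, 44. Column totals: 88, 40. Grand total N = 128.
Expected counts (row total × column total / N):
  Student, Fiction: 44×88/128 = 30.2500
  Student, Non-fiction: 44×40/128 = 13.7500
  Staff, Fiction: 40×88/128 = 27.5000
  Staff, Non-fiction: 40×40/128 = 12.5000
  Public, Fiction: 44×88/128 = 30.2500
  Public, Non-fiction: 44×40/128 = 13.7500
Contributions (O − E)²/E:
  (31 − 30.2500)²/30.2500 = 0.0186
  (13 − 13.7500)²/13.7500 = 0.0409
  (29 − 27.5000)²/27.5000 = 0.0818
  (11 − 12.5000)²/12.5000 = 0.1800
  (28 − 30.2500)²/30.2500 = 0.1674
  (16 − 13.7500)²/13.7500 = 0.3682
χ² = 0.0186 + 0.0409 + 0.0818 + 0.1800 + 0.1674 + 0.3682 = 0.857
df = (3−1)(2−1) = 2. Since 0.857 < 7.378, fail to reject the null hypothesis of independence at α = 0.025.

0.857; fail to reject H₀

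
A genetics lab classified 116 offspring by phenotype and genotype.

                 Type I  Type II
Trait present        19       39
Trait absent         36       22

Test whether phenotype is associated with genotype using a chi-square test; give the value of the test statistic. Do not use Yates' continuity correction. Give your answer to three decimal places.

9.992

Row totals: 58, 58. Column totals: 55, 61. Grand total N = 116.
Expected counts (row total × column total / N):
  Trait present, Type I: 58×55/116 = 27.5000
  Trait present, Type II: 58×61/116 = 30.5000
  Trait absent, Type I: 58×55/116 = 27.5000
  Trait absent, Type II: 58×61/116 = 30.5000
Contributions (O − E)²/E:
  (19 − 27.5000)²/27.5000 = 2.6273
  (39 − 30.5000)²/30.5000 = 2.3689
  (36 − 27.5000)²/27.5000 = 2.6273
  (22 − 30.5000)²/30.5000 = 2.3689
χ² = 2.6273 + 2.3689 + 2.6273 + 2.3689 = 9.992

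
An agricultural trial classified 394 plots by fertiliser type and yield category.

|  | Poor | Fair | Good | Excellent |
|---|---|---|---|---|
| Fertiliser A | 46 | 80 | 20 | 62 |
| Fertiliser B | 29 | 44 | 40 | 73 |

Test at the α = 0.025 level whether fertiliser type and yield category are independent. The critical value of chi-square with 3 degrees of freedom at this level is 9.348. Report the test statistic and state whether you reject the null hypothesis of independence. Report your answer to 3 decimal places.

Row totals: 208, 186. Column totals: 75, 124, 60, 135. Grand total N = 394.
Expected counts (row total × column total / N):
  Fertiliser A, Poor: 208×75/394 = 39.59391
  Fertiliser A, Fair: 208×124/394 = 65.46193
  Fertiliser A, Good: 208×60/394 = 31.67513
  Fertiliser A, Excellent: 208×135/394 = 71.26904
  Fertiliser B, Poor: 186×75/394 = 35.40609
  Fertiliser B, Fair: 186×124/394 = 58.53807
  Fertiliser B, Good: 186×60/394 = 28.32487
  Fertiliser B, Excellent: 186×135/394 = 63.73096
Contributions (O − E)²/E:
  (46 − 39.59391)²/39.59391 = 1.0365
  (80 − 65.46193)²/65.46193 = 3.2287
  (20 − 31.67513)²/31.67513 = 4.3033
  (62 − 71.26904)²/71.26904 = 1.2055
  (29 − 35.40609)²/35.40609 = 1.1591
  (44 − 58.53807)²/58.53807 = 3.6106
  (40 − 28.32487)²/28.32487 = 4.8123
  (73 − 63.73096)²/63.73096 = 1.3481
χ² = 1.0365 + 3.2287 + 4.3033 + 1.2055 + 1.1591 + 3.6106 + 4.8123 + 1.3481 = 20.704
df = (2−1)(4−1) = 3. Since 20.704 > 9.348, reject the null hypothesis of independence at α = 0.025.

20.704; reject H₀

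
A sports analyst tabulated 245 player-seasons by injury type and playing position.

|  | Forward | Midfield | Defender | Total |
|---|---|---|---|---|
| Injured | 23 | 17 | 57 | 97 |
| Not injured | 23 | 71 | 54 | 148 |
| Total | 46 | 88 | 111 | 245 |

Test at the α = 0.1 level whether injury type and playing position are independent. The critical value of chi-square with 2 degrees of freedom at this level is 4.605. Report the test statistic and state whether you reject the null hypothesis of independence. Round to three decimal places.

23.625; reject H₀

Grand total N = 245.
Expected counts (row total × column total / N):
  Injured, Forward: 97×46/245 = 18.2122
  Injured, Midfield: 97×88/245 = 34.8408
  Injured, Defender: 97×111/245 = 43.9469
  Not injured, Forward: 148×46/245 = 27.7878
  Not injured, Midfield: 148×88/245 = 53.1592
  Not injured, Defender: 148×111/245 = 67.0531
Contributions (O − E)²/E:
  (23 − 18.2122)²/18.2122 = 1.2587
  (17 − 34.8408)²/34.8408 = 9.1357
  (57 − 43.9469)²/43.9469 = 3.8770
  (23 − 27.7878)²/27.7878 = 0.8249
  (71 − 53.1592)²/53.1592 = 5.9876
  (54 − 67.0531)²/67.0531 = 2.5410
χ² = 1.2587 + 9.1357 + 3.8770 + 0.8249 + 5.9876 + 2.5410 = 23.625
df = (2−1)(3−1) = 2. Since 23.625 > 4.605, reject the null hypothesis of independence at α = 0.1.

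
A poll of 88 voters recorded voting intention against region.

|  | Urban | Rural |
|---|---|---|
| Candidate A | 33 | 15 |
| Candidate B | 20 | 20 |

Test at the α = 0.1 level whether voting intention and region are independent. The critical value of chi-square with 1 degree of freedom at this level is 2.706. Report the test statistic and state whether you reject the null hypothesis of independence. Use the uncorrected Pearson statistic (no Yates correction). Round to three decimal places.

Row totals: 48, 40. Column totals: 53, 35. Grand total N = 88.
Expected counts (row total × column total / N):
  Candidate A, Urban: 48×53/88 = 28.9091
  Candidate A, Rural: 48×35/88 = 19.0909
  Candidate B, Urban: 40×53/88 = 24.0909
  Candidate B, Rural: 40×35/88 = 15.9091
Contributions (O − E)²/E:
  (33 − 28.9091)²/28.9091 = 0.5789
  (15 − 19.0909)²/19.0909 = 0.8766
  (20 − 24.0909)²/24.0909 = 0.6947
  (20 − 15.9091)²/15.9091 = 1.0519
χ² = 0.5789 + 0.8766 + 0.6947 + 1.0519 = 3.202
df = (2−1)(2−1) = 1. Since 3.202 > 2.706, reject the null hypothesis of independence at α = 0.1.

3.202; reject H₀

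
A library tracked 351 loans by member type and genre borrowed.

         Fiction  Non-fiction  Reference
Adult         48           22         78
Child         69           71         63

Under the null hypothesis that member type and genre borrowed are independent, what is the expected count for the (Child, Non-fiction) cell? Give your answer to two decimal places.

53.79

Row total (Child) = 203; column total (Non-fiction) = 93; grand total N = 351.
Expected count = (row total × column total) / N = 203 × 93 / 351 = 53.79.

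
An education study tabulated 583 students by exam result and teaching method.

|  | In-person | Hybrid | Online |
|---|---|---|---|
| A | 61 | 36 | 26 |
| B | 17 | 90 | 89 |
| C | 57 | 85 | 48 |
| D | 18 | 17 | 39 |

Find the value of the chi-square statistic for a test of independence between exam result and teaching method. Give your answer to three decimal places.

86.390

Row totals: 123, 196, 190, 74. Column totals: 153, 228, 202. Grand total N = 583.
Expected counts (row total × column total / N):
  A, In-person: 123×153/583 = 32.2796
  A, Hybrid: 123×228/583 = 48.1029
  A, Online: 123×202/583 = 42.6175
  B, In-person: 196×153/583 = 51.4374
  B, Hybrid: 196×228/583 = 76.6518
  B, Online: 196×202/583 = 67.9108
  C, In-person: 190×153/583 = 49.8628
  C, Hybrid: 190×228/583 = 74.3053
  C, Online: 190×202/583 = 65.8319
  D, In-person: 74×153/583 = 19.4202
  D, Hybrid: 74×228/583 = 28.9400
  D, Online: 74×202/583 = 25.6398
Contributions (O − E)²/E:
  (61 − 32.2796)²/32.2796 = 25.5536
  (36 − 48.1029)²/48.1029 = 3.0451
  (26 − 42.6175)²/42.6175 = 6.4795
  (17 − 51.4374)²/51.4374 = 23.0559
  (90 − 76.6518)²/76.6518 = 2.3245
  (89 − 67.9108)²/67.9108 = 6.5491
  (57 − 49.8628)²/49.8628 = 1.0216
  (85 − 74.3053)²/74.3053 = 1.5393
  (48 − 65.8319)²/65.8319 = 4.8301
  (18 − 19.4202)²/19.4202 = 0.1039
  (17 − 28.9400)²/28.9400 = 4.9262
  (39 − 25.6398)²/25.6398 = 6.9616
χ² = 25.5536 + 3.0451 + 6.4795 + 23.0559 + 2.3245 + 6.5491 + 1.0216 + 1.5393 + 4.8301 + 0.1039 + 4.9262 + 6.9616 = 86.390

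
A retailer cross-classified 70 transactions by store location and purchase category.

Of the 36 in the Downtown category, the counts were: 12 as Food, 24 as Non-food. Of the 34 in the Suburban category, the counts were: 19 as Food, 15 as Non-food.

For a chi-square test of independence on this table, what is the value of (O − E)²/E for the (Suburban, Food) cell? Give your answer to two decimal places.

Row total (Suburban) = 34; column total (Food) = 31; N = 70.
Expected count E = 34 × 31 / 70 = 15.057.
Contribution = (O − E)²/E = (19 − 15.057)² / 15.057 = 1.03.

1.03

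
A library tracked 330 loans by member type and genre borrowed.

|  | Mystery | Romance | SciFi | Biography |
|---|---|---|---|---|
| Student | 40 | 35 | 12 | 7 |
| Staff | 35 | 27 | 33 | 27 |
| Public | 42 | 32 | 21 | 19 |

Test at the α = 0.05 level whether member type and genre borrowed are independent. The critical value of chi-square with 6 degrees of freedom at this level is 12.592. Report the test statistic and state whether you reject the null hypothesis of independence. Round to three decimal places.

20.036; reject H₀

Row totals: 94, 122, 114. Column totals: 117, 94, 66, 53. Grand total N = 330.
Expected counts (row total × column total / N):
  Student, Mystery: 94×117/330 = 33.3273
  Student, Romance: 94×94/330 = 26.7758
  Student, SciFi: 94×66/330 = 18.8000
  Student, Biography: 94×53/330 = 15.0970
  Staff, Mystery: 122×117/330 = 43.2545
  Staff, Romance: 122×94/330 = 34.7515
  Staff, SciFi: 122×66/330 = 24.4000
  Staff, Biography: 122×53/330 = 19.5939
  Public, Mystery: 114×117/330 = 40.4182
  Public, Romance: 114×94/330 = 32.4727
  Public, SciFi: 114×66/330 = 22.8000
  Public, Biography: 114×53/330 = 18.3091
Contributions (O − E)²/E:
  (40 − 33.3273)²/33.3273 = 1.3360
  (35 − 26.7758)²/26.7758 = 2.5261
  (12 − 18.8000)²/18.8000 = 2.4596
  (7 − 15.0970)²/15.0970 = 4.3427
  (35 − 43.2545)²/43.2545 = 1.5753
  (27 − 34.7515)²/34.7515 = 1.7290
  (33 − 24.4000)²/24.4000 = 3.0311
  (27 − 19.5939)²/19.5939 = 2.7994
  (42 − 40.4182)²/40.4182 = 0.0619
  (32 − 32.4727)²/32.4727 = 0.0069
  (21 − 22.8000)²/22.8000 = 0.1421
  (19 − 18.3091)²/18.3091 = 0.0261
χ² = 1.3360 + 2.5261 + 2.4596 + 4.3427 + 1.5753 + 1.7290 + 3.0311 + 2.7994 + 0.0619 + 0.0069 + 0.1421 + 0.0261 = 20.036
df = (3−1)(4−1) = 6. Since 20.036 > 12.592, reject the null hypothesis of independence at α = 0.05.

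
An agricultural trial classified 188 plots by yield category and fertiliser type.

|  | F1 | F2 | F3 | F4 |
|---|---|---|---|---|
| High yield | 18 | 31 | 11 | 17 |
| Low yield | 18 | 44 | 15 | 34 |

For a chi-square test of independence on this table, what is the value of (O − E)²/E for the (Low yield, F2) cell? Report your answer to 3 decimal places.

0.002

Row total (Low yield) = 111; column total (F2) = 75; N = 188.
Expected count E = 111 × 75 / 188 = 44.2819.
Contribution = (O − E)²/E = (44 − 44.2819)² / 44.2819 = 0.002.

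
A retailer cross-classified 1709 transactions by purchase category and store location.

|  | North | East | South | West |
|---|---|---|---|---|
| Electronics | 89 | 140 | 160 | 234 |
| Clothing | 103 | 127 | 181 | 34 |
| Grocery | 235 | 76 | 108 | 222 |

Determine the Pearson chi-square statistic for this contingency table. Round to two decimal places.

254.01

Row totals: 623, 445, 641. Column totals: 427, 343, 449, 490. Grand total N = 1709.
Expected counts (row total × column total / N):
  Electronics, North: 623×427/1709 = 155.659
  Electronics, East: 623×343/1709 = 125.037
  Electronics, South: 623×449/1709 = 163.679
  Electronics, West: 623×490/1709 = 178.625
  Clothing, North: 445×427/1709 = 111.185
  Clothing, East: 445×343/1709 = 89.312
  Clothing, South: 445×449/1709 = 116.913
  Clothing, West: 445×490/1709 = 127.589
  Grocery, North: 641×427/1709 = 160.156
  Grocery, East: 641×343/1709 = 128.650
  Grocery, South: 641×449/1709 = 168.408
  Grocery, West: 641×490/1709 = 183.786
Contributions (O − E)²/E:
  (89 − 155.659)²/155.659 = 28.5459
  (140 − 125.037)²/125.037 = 1.7906
  (160 − 163.679)²/163.679 = 0.0827
  (234 − 178.625)²/178.625 = 17.1666
  (103 − 111.185)²/111.185 = 0.6025
  (127 − 89.312)²/89.312 = 15.9036
  (181 − 116.913)²/116.913 = 35.1299
  (34 − 127.589)²/127.589 = 68.6493
  (235 − 160.156)²/160.156 = 34.9761
  (76 − 128.650)²/128.650 = 21.5470
  (108 − 168.408)²/168.408 = 21.6684
  (222 − 183.786)²/183.786 = 7.9457
χ² = 28.5459 + 1.7906 + 0.0827 + 17.1666 + 0.6025 + 15.9036 + 35.1299 + 68.6493 + 34.9761 + 21.5470 + 21.6684 + 7.9457 = 254.01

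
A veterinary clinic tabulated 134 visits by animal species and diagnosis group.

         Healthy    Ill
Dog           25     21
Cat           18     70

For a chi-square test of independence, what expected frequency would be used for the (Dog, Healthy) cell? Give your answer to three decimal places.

Row total (Dog) = 46; column total (Healthy) = 43; grand total N = 134.
Expected count = (row total × column total) / N = 46 × 43 / 134 = 14.761.

14.761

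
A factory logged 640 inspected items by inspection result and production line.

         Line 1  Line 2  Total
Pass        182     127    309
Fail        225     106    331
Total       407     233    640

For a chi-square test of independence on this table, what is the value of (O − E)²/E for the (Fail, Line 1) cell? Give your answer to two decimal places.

Row total (Fail) = 331; column total (Line 1) = 407; N = 640.
Expected count E = 331 × 407 / 640 = 210.495.
Contribution = (O − E)²/E = (225 − 210.495)² / 210.495 = 1.00.

1.00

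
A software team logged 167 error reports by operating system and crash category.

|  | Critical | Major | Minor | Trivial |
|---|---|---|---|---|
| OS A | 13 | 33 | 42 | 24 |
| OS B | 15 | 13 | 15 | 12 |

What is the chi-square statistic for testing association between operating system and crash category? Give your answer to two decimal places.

Row totals: 112, 55. Column totals: 28, 46, 57, 36. Grand total N = 167.
Expected counts (row total × column total / N):
  OS A, Critical: 112×28/167 = 18.778
  OS A, Major: 112×46/167 = 30.850
  OS A, Minor: 112×57/167 = 38.228
  OS A, Trivial: 112×36/167 = 24.144
  OS B, Critical: 55×28/167 = 9.222
  OS B, Major: 55×46/167 = 15.150
  OS B, Minor: 55×57/167 = 18.772
  OS B, Trivial: 55×36/167 = 11.856
Contributions (O − E)²/E:
  (13 − 18.778)²/18.778 = 1.7779
  (33 − 30.850)²/30.850 = 0.1498
  (42 − 38.228)²/38.228 = 0.3722
  (24 − 24.144)²/24.144 = 0.0009
  (15 − 9.222)²/9.222 = 3.6202
  (13 − 15.150)²/15.150 = 0.3051
  (15 − 18.772)²/18.772 = 0.7579
  (12 − 11.856)²/11.856 = 0.0017
χ² = 1.7779 + 0.1498 + 0.3722 + 0.0009 + 3.6202 + 0.3051 + 0.7579 + 0.0017 = 6.99

6.99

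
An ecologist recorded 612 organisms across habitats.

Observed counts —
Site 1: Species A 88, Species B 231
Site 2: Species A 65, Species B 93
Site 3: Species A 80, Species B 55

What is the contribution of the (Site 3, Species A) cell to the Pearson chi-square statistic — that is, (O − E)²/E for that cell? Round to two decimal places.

15.92

Row total (Site 3) = 135; column total (Species A) = 233; N = 612.
Expected count E = 135 × 233 / 612 = 51.397.
Contribution = (O − E)²/E = (80 − 51.397)² / 51.397 = 15.92.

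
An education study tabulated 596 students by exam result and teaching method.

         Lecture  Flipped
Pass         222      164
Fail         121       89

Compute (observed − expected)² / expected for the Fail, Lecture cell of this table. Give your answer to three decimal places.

0.000

Row total (Fail) = 210; column total (Lecture) = 343; N = 596.
Expected count E = 210 × 343 / 596 = 120.8557.
Contribution = (O − E)²/E = (121 − 120.8557)² / 120.8557 = 0.000.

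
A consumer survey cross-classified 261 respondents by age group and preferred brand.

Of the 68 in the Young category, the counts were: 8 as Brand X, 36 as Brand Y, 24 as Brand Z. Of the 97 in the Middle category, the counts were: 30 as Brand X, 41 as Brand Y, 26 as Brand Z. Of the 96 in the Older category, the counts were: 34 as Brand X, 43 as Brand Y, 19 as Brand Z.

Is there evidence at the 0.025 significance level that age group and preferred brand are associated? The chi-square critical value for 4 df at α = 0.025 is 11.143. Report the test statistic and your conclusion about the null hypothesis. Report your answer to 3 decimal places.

Row totals: 68, 97, 96. Column totals: 72, 120, 69. Grand total N = 261.
Expected counts (row total × column total / N):
  Young, Brand X: 68×72/261 = 18.7586
  Young, Brand Y: 68×120/261 = 31.2644
  Young, Brand Z: 68×69/261 = 17.9770
  Middle, Brand X: 97×72/261 = 26.7586
  Middle, Brand Y: 97×120/261 = 44.5977
  Middle, Brand Z: 97×69/261 = 25.6437
  Older, Brand X: 96×72/261 = 26.4828
  Older, Brand Y: 96×120/261 = 44.1379
  Older, Brand Z: 96×69/261 = 25.3793
Contributions (O − E)²/E:
  (8 − 18.7586)²/18.7586 = 6.1704
  (36 − 31.2644)²/31.2644 = 0.7173
  (24 − 17.9770)²/17.9770 = 2.0179
  (30 − 26.7586)²/26.7586 = 0.3926
  (41 − 44.5977)²/44.5977 = 0.2902
  (26 − 25.6437)²/25.6437 = 0.0050
  (34 − 26.4828)²/26.4828 = 2.1338
  (43 − 44.1379)²/44.1379 = 0.0293
  (19 − 25.3793)²/25.3793 = 1.6035
χ² = 6.1704 + 0.7173 + 2.0179 + 0.3926 + 0.2902 + 0.0050 + 2.1338 + 0.0293 + 1.6035 = 13.360
df = (3−1)(3−1) = 4. Since 13.360 > 11.143, reject the null hypothesis of independence at α = 0.025.

13.360; reject H₀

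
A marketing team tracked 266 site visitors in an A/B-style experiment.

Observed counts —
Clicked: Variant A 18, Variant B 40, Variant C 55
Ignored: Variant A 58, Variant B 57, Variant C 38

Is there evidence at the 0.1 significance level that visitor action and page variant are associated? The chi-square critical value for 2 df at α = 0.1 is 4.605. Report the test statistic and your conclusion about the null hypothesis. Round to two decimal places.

21.61; reject H₀

Row totals: 113, 153. Column totals: 76, 97, 93. Grand total N = 266.
Expected counts (row total × column total / N):
  Clicked, Variant A: 113×76/266 = 32.2857
  Clicked, Variant B: 113×97/266 = 41.2068
  Clicked, Variant C: 113×93/266 = 39.5075
  Ignored, Variant A: 153×76/266 = 43.7143
  Ignored, Variant B: 153×97/266 = 55.7932
  Ignored, Variant C: 153×93/266 = 53.4925
Contributions (O − E)²/E:
  (18 − 32.2857)²/32.2857 = 6.3211
  (40 − 41.2068)²/41.2068 = 0.0353
  (55 − 39.5075)²/39.5075 = 6.0752
  (58 − 43.7143)²/43.7143 = 4.6685
  (57 − 55.7932)²/55.7932 = 0.0261
  (38 − 53.4925)²/53.4925 = 4.4869
χ² = 6.3211 + 0.0353 + 6.0752 + 4.6685 + 0.0261 + 4.4869 = 21.61
df = (2−1)(3−1) = 2. Since 21.61 > 4.605, reject the null hypothesis of independence at α = 0.1.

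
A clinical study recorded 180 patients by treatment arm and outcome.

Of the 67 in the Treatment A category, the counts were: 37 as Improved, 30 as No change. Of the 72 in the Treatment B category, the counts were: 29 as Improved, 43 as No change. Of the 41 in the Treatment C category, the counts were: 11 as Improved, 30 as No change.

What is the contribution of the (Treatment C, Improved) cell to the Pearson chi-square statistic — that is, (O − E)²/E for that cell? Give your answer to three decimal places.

Row total (Treatment C) = 41; column total (Improved) = 77; N = 180.
Expected count E = 41 × 77 / 180 = 17.5389.
Contribution = (O − E)²/E = (11 − 17.5389)² / 17.5389 = 2.438.

2.438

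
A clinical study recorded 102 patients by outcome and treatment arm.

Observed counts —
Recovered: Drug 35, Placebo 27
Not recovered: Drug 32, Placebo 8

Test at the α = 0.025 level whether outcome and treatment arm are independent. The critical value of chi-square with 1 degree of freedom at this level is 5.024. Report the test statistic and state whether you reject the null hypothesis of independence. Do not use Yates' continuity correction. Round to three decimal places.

Row totals: 62, 40. Column totals: 67, 35. Grand total N = 102.
Expected counts (row total × column total / N):
  Recovered, Drug: 62×67/102 = 40.7255
  Recovered, Placebo: 62×35/102 = 21.2745
  Not recovered, Drug: 40×67/102 = 26.2745
  Not recovered, Placebo: 40×35/102 = 13.7255
Contributions (O − E)²/E:
  (35 − 40.7255)²/40.7255 = 0.8049
  (27 − 21.2745)²/21.2745 = 1.5409
  (32 − 26.2745)²/26.2745 = 1.2476
  (8 − 13.7255)²/13.7255 = 2.3884
χ² = 0.8049 + 1.5409 + 1.2476 + 2.3884 = 5.982
df = (2−1)(2−1) = 1. Since 5.982 > 5.024, reject the null hypothesis of independence at α = 0.025.

5.982; reject H₀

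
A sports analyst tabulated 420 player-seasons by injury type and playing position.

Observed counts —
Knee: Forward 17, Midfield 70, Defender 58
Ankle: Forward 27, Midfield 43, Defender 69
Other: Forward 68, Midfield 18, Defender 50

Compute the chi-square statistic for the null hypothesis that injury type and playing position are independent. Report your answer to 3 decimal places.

Row totals: 145, 139, 136. Column totals: 112, 131, 177. Grand total N = 420.
Expected counts (row total × column total / N):
  Knee, Forward: 145×112/420 = 38.6667
  Knee, Midfield: 145×131/420 = 45.2262
  Knee, Defender: 145×177/420 = 61.1071
  Ankle, Forward: 139×112/420 = 37.0667
  Ankle, Midfield: 139×131/420 = 43.3548
  Ankle, Defender: 139×177/420 = 58.5786
  Other, Forward: 136×112/420 = 36.2667
  Other, Midfield: 136×131/420 = 42.4190
  Other, Defender: 136×177/420 = 57.3143
Contributions (O − E)²/E:
  (17 − 38.6667)²/38.6667 = 12.1408
  (70 − 45.2262)²/45.2262 = 13.5705
  (58 − 61.1071)²/61.1071 = 0.1580
  (27 − 37.0667)²/37.0667 = 2.7339
  (43 − 43.3548)²/43.3548 = 0.0029
  (69 − 58.5786)²/58.5786 = 1.8540
  (68 − 36.2667)²/36.2667 = 27.7666
  (18 − 42.4190)²/42.4190 = 14.0571
  (50 − 57.3143)²/57.3143 = 0.9334
χ² = 12.1408 + 13.5705 + 0.1580 + 2.7339 + 0.0029 + 1.8540 + 27.7666 + 14.0571 + 0.9334 = 73.217

73.217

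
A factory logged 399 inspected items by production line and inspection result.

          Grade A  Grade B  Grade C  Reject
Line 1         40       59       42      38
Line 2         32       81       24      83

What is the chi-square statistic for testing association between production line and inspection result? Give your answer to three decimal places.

Row totals: 179, 220. Column totals: 72, 140, 66, 121. Grand total N = 399.
Expected counts (row total × column total / N):
  Line 1, Grade A: 179×72/399 = 32.3008
  Line 1, Grade B: 179×140/399 = 62.8070
  Line 1, Grade C: 179×66/399 = 29.6090
  Line 1, Reject: 179×121/399 = 54.2832
  Line 2, Grade A: 220×72/399 = 39.6992
  Line 2, Grade B: 220×140/399 = 77.1930
  Line 2, Grade C: 220×66/399 = 36.3910
  Line 2, Reject: 220×121/399 = 66.7168
Contributions (O − E)²/E:
  (40 − 32.3008)²/32.3008 = 1.8352
  (59 − 62.8070)²/62.8070 = 0.2308
  (42 − 29.6090)²/29.6090 = 5.1855
  (38 − 54.2832)²/54.2832 = 4.8844
  (32 − 39.6992)²/39.6992 = 1.4932
  (81 − 77.1930)²/77.1930 = 0.1878
  (24 − 36.3910)²/36.3910 = 4.2191
  (83 − 66.7168)²/66.7168 = 3.9742
χ² = 1.8352 + 0.2308 + 5.1855 + 4.8844 + 1.4932 + 0.1878 + 4.2191 + 3.9742 = 22.010

22.010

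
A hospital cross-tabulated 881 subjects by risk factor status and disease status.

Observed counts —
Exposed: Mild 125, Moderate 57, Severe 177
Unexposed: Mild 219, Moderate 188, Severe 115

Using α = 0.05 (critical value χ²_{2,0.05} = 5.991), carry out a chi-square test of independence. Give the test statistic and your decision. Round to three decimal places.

Row totals: 359, 522. Column totals: 344, 245, 292. Grand total N = 881.
Expected counts (row total × column total / N):
  Exposed, Mild: 359×344/881 = 140.1771
  Exposed, Moderate: 359×245/881 = 99.8354
  Exposed, Severe: 359×292/881 = 118.9875
  Unexposed, Mild: 522×344/881 = 203.8229
  Unexposed, Moderate: 522×245/881 = 145.1646
  Unexposed, Severe: 522×292/881 = 173.0125
Contributions (O − E)²/E:
  (125 − 140.1771)²/140.1771 = 1.6432
  (57 − 99.8354)²/99.8354 = 18.3790
  (177 − 118.9875)²/118.9875 = 28.2841
  (219 − 203.8229)²/203.8229 = 1.1301
  (188 − 145.1646)²/145.1646 = 12.6399
  (115 − 173.0125)²/173.0125 = 19.4521
χ² = 1.6432 + 18.3790 + 28.2841 + 1.1301 + 12.6399 + 19.4521 = 81.528
df = (2−1)(3−1) = 2. Since 81.528 > 5.991, reject the null hypothesis of independence at α = 0.05.

81.528; reject H₀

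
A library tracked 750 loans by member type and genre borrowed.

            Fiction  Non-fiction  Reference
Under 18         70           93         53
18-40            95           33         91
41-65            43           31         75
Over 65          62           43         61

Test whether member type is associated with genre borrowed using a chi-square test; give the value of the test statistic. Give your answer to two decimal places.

Row totals: 216, 219, 149, 166. Column totals: 270, 200, 280. Grand total N = 750.
Expected counts (row total × column total / N):
  Under 18, Fiction: 216×270/750 = 77.760
  Under 18, Non-fiction: 216×200/750 = 57.600
  Under 18, Reference: 216×280/750 = 80.640
  18-40, Fiction: 219×270/750 = 78.840
  18-40, Non-fiction: 219×200/750 = 58.400
  18-40, Reference: 219×280/750 = 81.760
  41-65, Fiction: 149×270/750 = 53.640
  41-65, Non-fiction: 149×200/750 = 39.733
  41-65, Reference: 149×280/750 = 55.627
  Over 65, Fiction: 166×270/750 = 59.760
  Over 65, Non-fiction: 166×200/750 = 44.267
  Over 65, Reference: 166×280/750 = 61.973
Contributions (O − E)²/E:
  (70 − 77.760)²/77.760 = 0.7744
  (93 − 57.600)²/57.600 = 21.7562
  (53 − 80.640)²/80.640 = 9.4738
  (95 − 78.840)²/78.840 = 3.3123
  (33 − 58.400)²/58.400 = 11.0473
  (91 − 81.760)²/81.760 = 1.0442
  (43 − 53.640)²/53.640 = 2.1105
  (31 − 39.733)²/39.733 = 1.9194
  (75 − 55.627)²/55.627 = 6.7470
  (62 − 59.760)²/59.760 = 0.0840
  (43 − 44.267)²/44.267 = 0.0363
  (61 − 61.973)²/61.973 = 0.0153
χ² = 0.7744 + 21.7562 + 9.4738 + 3.3123 + 11.0473 + 1.0442 + 2.1105 + 1.9194 + 6.7470 + 0.0840 + 0.0363 + 0.0153 = 58.32

58.32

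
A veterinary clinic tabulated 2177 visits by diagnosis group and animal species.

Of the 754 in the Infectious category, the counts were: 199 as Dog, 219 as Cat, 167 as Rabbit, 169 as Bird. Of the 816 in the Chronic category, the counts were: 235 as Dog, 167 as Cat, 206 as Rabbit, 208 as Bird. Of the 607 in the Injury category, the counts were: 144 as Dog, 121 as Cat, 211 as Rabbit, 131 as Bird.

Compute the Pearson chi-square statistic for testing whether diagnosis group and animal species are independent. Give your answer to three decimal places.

43.697

Row totals: 754, 816, 607. Column totals: 578, 507, 584, 508. Grand total N = 2177.
Expected counts (row total × column total / N):
  Infectious, Dog: 754×578/2177 = 200.18925
  Infectious, Cat: 754×507/2177 = 175.59853
  Infectious, Rabbit: 754×584/2177 = 202.26734
  Infectious, Bird: 754×508/2177 = 175.94488
  Chronic, Dog: 816×578/2177 = 216.65044
  Chronic, Cat: 816×507/2177 = 190.03767
  Chronic, Rabbit: 816×584/2177 = 218.89940
  Chronic, Bird: 816×508/2177 = 190.41249
  Injury, Dog: 607×578/2177 = 161.16031
  Injury, Cat: 607×507/2177 = 141.36380
  Injury, Rabbit: 607×584/2177 = 162.83326
  Injury, Bird: 607×508/2177 = 141.64263
Contributions (O − E)²/E:
  (199 − 200.18925)²/200.18925 = 0.0071
  (219 − 175.59853)²/175.59853 = 10.7272
  (167 − 202.26734)²/202.26734 = 6.1492
  (169 − 175.94488)²/175.94488 = 0.2741
  (235 − 216.65044)²/216.65044 = 1.5541
  (167 − 190.03767)²/190.03767 = 2.7928
  (206 − 218.89940)²/218.89940 = 0.7601
  (208 − 190.41249)²/190.41249 = 1.6245
  (144 − 161.16031)²/161.16031 = 1.8272
  (121 − 141.36380)²/141.36380 = 2.9335
  (211 − 162.83326)²/162.83326 = 14.2479
  (131 − 141.64263)²/141.64263 = 0.7997
χ² = 0.0071 + 10.7272 + 6.1492 + 0.2741 + 1.5541 + 2.7928 + 0.7601 + 1.6245 + 1.8272 + 2.9335 + 14.2479 + 0.7997 = 43.697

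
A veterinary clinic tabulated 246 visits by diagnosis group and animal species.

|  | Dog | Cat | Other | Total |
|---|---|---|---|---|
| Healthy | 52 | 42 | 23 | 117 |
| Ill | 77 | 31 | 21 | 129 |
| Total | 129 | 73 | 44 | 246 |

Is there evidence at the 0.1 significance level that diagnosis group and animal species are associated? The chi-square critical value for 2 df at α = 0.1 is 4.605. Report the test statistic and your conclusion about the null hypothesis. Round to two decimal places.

6.02; reject H₀

Grand total N = 246.
Expected counts (row total × column total / N):
  Healthy, Dog: 117×129/246 = 61.354
  Healthy, Cat: 117×73/246 = 34.720
  Healthy, Other: 117×44/246 = 20.927
  Ill, Dog: 129×129/246 = 67.646
  Ill, Cat: 129×73/246 = 38.280
  Ill, Other: 129×44/246 = 23.073
Contributions (O − E)²/E:
  (52 − 61.354)²/61.354 = 1.4261
  (42 − 34.720)²/34.720 = 1.5265
  (23 − 20.927)²/20.927 = 0.2053
  (77 − 67.646)²/67.646 = 1.2935
  (31 − 38.280)²/38.280 = 1.3845
  (21 − 23.073)²/23.073 = 0.1862
χ² = 1.4261 + 1.5265 + 0.2053 + 1.2935 + 1.3845 + 0.1862 = 6.02
df = (2−1)(3−1) = 2. Since 6.02 > 4.605, reject the null hypothesis of independence at α = 0.1.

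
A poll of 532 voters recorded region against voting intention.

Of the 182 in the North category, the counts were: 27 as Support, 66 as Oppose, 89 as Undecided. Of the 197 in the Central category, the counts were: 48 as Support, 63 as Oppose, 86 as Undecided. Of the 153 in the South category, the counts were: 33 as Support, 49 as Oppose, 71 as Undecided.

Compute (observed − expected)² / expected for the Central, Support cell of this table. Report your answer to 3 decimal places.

Row total (Central) = 197; column total (Support) = 108; N = 532.
Expected count E = 197 × 108 / 532 = 39.9925.
Contribution = (O − E)²/E = (48 − 39.9925)² / 39.9925 = 1.603.

1.603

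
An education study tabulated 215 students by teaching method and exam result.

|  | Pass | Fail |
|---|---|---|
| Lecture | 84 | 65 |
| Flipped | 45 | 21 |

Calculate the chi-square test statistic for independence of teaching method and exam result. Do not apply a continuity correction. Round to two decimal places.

2.66

Row totals: 149, 66. Column totals: 129, 86. Grand total N = 215.
Expected counts (row total × column total / N):
  Lecture, Pass: 149×129/215 = 89.400
  Lecture, Fail: 149×86/215 = 59.600
  Flipped, Pass: 66×129/215 = 39.600
  Flipped, Fail: 66×86/215 = 26.400
Contributions (O − E)²/E:
  (84 − 89.400)²/89.400 = 0.3262
  (65 − 59.600)²/59.600 = 0.4893
  (45 − 39.600)²/39.600 = 0.7364
  (21 − 26.400)²/26.400 = 1.1045
χ² = 0.3262 + 0.4893 + 0.7364 + 1.1045 = 2.66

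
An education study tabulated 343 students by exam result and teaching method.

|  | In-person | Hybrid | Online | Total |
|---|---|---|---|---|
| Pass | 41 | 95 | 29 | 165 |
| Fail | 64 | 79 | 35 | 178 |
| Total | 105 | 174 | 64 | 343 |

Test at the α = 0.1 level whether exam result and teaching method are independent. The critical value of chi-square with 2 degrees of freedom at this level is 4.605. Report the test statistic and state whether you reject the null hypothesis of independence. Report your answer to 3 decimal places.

Grand total N = 343.
Expected counts (row total × column total / N):
  Pass, In-person: 165×105/343 = 50.5102
  Pass, Hybrid: 165×174/343 = 83.7026
  Pass, Online: 165×64/343 = 30.7872
  Fail, In-person: 178×105/343 = 54.4898
  Fail, Hybrid: 178×174/343 = 90.2974
  Fail, Online: 178×64/343 = 33.2128
Contributions (O − E)²/E:
  (41 − 50.5102)²/50.5102 = 1.7906
  (95 − 83.7026)²/83.7026 = 1.5248
  (29 − 30.7872)²/30.7872 = 0.1037
  (64 − 54.4898)²/54.4898 = 1.6598
  (79 − 90.2974)²/90.2974 = 1.4135
  (35 − 33.2128)²/33.2128 = 0.0962
χ² = 1.7906 + 1.5248 + 0.1037 + 1.6598 + 1.4135 + 0.0962 = 6.589
df = (2−1)(3−1) = 2. Since 6.589 > 4.605, reject the null hypothesis of independence at α = 0.1.

6.589; reject H₀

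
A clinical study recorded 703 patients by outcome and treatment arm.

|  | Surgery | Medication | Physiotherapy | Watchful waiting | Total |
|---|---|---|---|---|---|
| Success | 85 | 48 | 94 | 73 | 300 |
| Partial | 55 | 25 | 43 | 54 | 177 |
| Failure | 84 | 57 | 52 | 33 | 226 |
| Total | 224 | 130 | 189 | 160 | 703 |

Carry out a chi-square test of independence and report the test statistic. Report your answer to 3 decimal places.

27.089

Grand total N = 703.
Expected counts (row total × column total / N):
  Success, Surgery: 300×224/703 = 95.5903
  Success, Medication: 300×130/703 = 55.4765
  Success, Physiotherapy: 300×189/703 = 80.6543
  Success, Watchful waiting: 300×160/703 = 68.2788
  Partial, Surgery: 177×224/703 = 56.3983
  Partial, Medication: 177×130/703 = 32.7312
  Partial, Physiotherapy: 177×189/703 = 47.5861
  Partial, Watchful waiting: 177×160/703 = 40.2845
  Failure, Surgery: 226×224/703 = 72.0114
  Failure, Medication: 226×130/703 = 41.7923
  Failure, Physiotherapy: 226×189/703 = 60.7596
  Failure, Watchful waiting: 226×160/703 = 51.4367
Contributions (O − E)²/E:
  (85 − 95.5903)²/95.5903 = 1.1733
  (48 − 55.4765)²/55.4765 = 1.0076
  (94 − 80.6543)²/80.6543 = 2.2083
  (73 − 68.2788)²/68.2788 = 0.3265
  (55 − 56.3983)²/56.3983 = 0.0347
  (25 − 32.7312)²/32.7312 = 1.8261
  (43 − 47.5861)²/47.5861 = 0.4420
  (54 − 40.2845)²/40.2845 = 4.6697
  (84 − 72.0114)²/72.0114 = 1.9959
  (57 − 41.7923)²/41.7923 = 5.5339
  (52 − 60.7596)²/60.7596 = 1.2629
  (33 − 51.4367)²/51.4367 = 6.6084
χ² = 1.1733 + 1.0076 + 2.2083 + 0.3265 + 0.0347 + 1.8261 + 0.4420 + 4.6697 + 1.9959 + 5.5339 + 1.2629 + 6.6084 = 27.089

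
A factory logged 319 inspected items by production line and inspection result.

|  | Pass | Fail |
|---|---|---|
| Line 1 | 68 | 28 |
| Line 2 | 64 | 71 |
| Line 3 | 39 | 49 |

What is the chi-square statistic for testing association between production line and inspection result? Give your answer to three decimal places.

Row totals: 96, 135, 88. Column totals: 171, 148. Grand total N = 319.
Expected counts (row total × column total / N):
  Line 1, Pass: 96×171/319 = 51.4608
  Line 1, Fail: 96×148/319 = 44.5392
  Line 2, Pass: 135×171/319 = 72.3668
  Line 2, Fail: 135×148/319 = 62.6332
  Line 3, Pass: 88×171/319 = 47.1724
  Line 3, Fail: 88×148/319 = 40.8276
Contributions (O − E)²/E:
  (68 − 51.4608)²/51.4608 = 5.3156
  (28 − 44.5392)²/44.5392 = 6.1417
  (64 − 72.3668)²/72.3668 = 0.9673
  (71 − 62.6332)²/62.6332 = 1.1177
  (39 − 47.1724)²/47.1724 = 1.4158
  (49 − 40.8276)²/40.8276 = 1.6359
χ² = 5.3156 + 6.1417 + 0.9673 + 1.1177 + 1.4158 + 1.6359 = 16.594

16.594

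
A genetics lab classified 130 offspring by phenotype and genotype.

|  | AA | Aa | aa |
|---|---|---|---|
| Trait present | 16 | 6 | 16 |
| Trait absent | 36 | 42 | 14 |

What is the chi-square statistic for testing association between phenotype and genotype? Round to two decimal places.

14.98

Row totals: 38, 92. Column totals: 52, 48, 30. Grand total N = 130.
Expected counts (row total × column total / N):
  Trait present, AA: 38×52/130 = 15.200
  Trait present, Aa: 38×48/130 = 14.031
  Trait present, aa: 38×30/130 = 8.769
  Trait absent, AA: 92×52/130 = 36.800
  Trait absent, Aa: 92×48/130 = 33.969
  Trait absent, aa: 92×30/130 = 21.231
Contributions (O − E)²/E:
  (16 − 15.200)²/15.200 = 0.0421
  (6 − 14.031)²/14.031 = 4.5967
  (16 − 8.769)²/8.769 = 5.9628
  (36 − 36.800)²/36.800 = 0.0174
  (42 − 33.969)²/33.969 = 1.8987
  (14 − 21.231)²/21.231 = 2.4628
χ² = 0.0421 + 4.5967 + 5.9628 + 0.0174 + 1.8987 + 2.4628 = 14.98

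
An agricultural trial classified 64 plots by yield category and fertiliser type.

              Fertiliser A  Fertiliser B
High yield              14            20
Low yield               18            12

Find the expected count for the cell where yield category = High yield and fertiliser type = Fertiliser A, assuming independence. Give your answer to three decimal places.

17.000

Row total (High yield) = 34; column total (Fertiliser A) = 32; grand total N = 64.
Expected count = (row total × column total) / N = 34 × 32 / 64 = 17.000.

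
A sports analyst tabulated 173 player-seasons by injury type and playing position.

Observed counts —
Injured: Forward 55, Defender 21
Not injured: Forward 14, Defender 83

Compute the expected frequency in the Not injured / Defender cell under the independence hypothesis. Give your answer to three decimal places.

Row total (Not injured) = 97; column total (Defender) = 104; grand total N = 173.
Expected count = (row total × column total) / N = 97 × 104 / 173 = 58.312.

58.312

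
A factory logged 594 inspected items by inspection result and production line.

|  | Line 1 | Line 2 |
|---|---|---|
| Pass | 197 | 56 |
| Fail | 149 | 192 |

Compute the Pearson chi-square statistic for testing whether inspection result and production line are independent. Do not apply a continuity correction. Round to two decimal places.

69.73

Row totals: 253, 341. Column totals: 346, 248. Grand total N = 594.
Expected counts (row total × column total / N):
  Pass, Line 1: 253×346/594 = 147.370
  Pass, Line 2: 253×248/594 = 105.630
  Fail, Line 1: 341×346/594 = 198.630
  Fail, Line 2: 341×248/594 = 142.370
Contributions (O − E)²/E:
  (197 − 147.370)²/147.370 = 16.7140
  (56 − 105.630)²/105.630 = 23.3185
  (149 − 198.630)²/198.630 = 12.4006
  (192 − 142.370)²/142.370 = 17.3010
χ² = 16.7140 + 23.3185 + 12.4006 + 17.3010 = 69.73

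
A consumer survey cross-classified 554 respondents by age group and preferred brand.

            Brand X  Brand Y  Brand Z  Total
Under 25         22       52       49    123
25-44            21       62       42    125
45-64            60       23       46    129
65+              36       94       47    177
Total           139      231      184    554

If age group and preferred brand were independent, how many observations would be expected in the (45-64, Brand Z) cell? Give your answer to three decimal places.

42.845

Row total (45-64) = 129; column total (Brand Z) = 184; grand total N = 554.
Expected count = (row total × column total) / N = 129 × 184 / 554 = 42.845.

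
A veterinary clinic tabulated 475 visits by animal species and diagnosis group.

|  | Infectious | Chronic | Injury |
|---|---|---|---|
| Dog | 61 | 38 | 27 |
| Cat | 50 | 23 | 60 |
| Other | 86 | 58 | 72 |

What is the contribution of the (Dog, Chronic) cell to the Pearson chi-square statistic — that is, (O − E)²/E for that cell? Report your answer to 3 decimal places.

Row total (Dog) = 126; column total (Chronic) = 119; N = 475.
Expected count E = 126 × 119 / 475 = 31.5663.
Contribution = (O − E)²/E = (38 − 31.5663)² / 31.5663 = 1.311.

1.311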